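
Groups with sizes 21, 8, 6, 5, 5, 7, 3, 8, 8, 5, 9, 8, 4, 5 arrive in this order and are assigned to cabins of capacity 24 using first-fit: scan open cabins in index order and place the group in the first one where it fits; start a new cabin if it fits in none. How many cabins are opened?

5

  21 → cabin 1 (new)  [load 21/24]
  8 → cabin 2 (new)  [load 8/24]
  6 → cabin 2  [load 14/24]
  5 → cabin 2  [load 19/24]
  5 → cabin 2  [load 24/24]
  7 → cabin 3 (new)  [load 7/24]
  3 → cabin 1  [load 24/24]
  8 → cabin 3  [load 15/24]
  8 → cabin 3  [load 23/24]
  5 → cabin 4 (new)  [load 5/24]
  9 → cabin 4  [load 14/24]
  8 → cabin 4  [load 22/24]
  4 → cabin 5 (new)  [load 4/24]
  5 → cabin 5  [load 9/24]
5 cabins opened.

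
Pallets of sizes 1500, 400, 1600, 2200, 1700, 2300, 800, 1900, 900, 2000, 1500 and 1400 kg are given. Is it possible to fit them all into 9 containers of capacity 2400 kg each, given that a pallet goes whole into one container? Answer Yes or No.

Yes

A valid assignment using 9 containers:
  container 1: 2300 = 2300
  container 2: 2200 = 2200
  container 3: 2000 + 400 = 2400
  container 4: 1900 = 1900
  container 5: 1700 = 1700
  container 6: 1600 + 800 = 2400
  container 7: 1500 + 900 = 2400
  container 8: 1500 = 1500
  container 9: 1400 = 1400
Every load is within 2400 kg, so 9 containers suffice.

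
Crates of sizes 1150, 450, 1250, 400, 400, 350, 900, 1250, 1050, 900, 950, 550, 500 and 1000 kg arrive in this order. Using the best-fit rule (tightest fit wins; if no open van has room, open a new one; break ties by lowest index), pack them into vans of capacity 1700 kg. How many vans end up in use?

8

  1150 → van 1 (new)  [load 1150/1700]
  450 → van 1  [load 1600/1700]
  1250 → van 2 (new)  [load 1250/1700]
  400 → van 2  [load 1650/1700]
  400 → van 3 (new)  [load 400/1700]
  350 → van 3  [load 750/1700]
  900 → van 3  [load 1650/1700]
  1250 → van 4 (new)  [load 1250/1700]
  1050 → van 5 (new)  [load 1050/1700]
  900 → van 6 (new)  [load 900/1700]
  950 → van 7 (new)  [load 950/1700]
  550 → van 5  [load 1600/1700]
  500 → van 7  [load 1450/1700]
  1000 → van 8 (new)  [load 1000/1700]
8 vans opened.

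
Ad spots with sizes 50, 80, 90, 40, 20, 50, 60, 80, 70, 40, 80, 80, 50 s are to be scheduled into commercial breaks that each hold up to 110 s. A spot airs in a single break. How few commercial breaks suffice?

9

Total = 90 + 80 + 80 + 80 + 80 + 70 + 60 + 50 + 50 + 50 + 40 + 40 + 20 = 790 s.
Lower bound: ⌈790/110⌉ = 8 commercial breaks.
A packing using 9 commercial breaks:
  break 1: 90 + 20 = 110
  break 2: 80 = 80
  break 3: 80 = 80
  break 4: 80 = 80
  break 5: 80 = 80
  break 6: 70 + 40 = 110
  break 7: 60 + 50 = 110
  break 8: 50 + 50 = 100
  break 9: 40 = 40
No arrangement into 8 commercial breaks stays within capacity, so 9 is optimal.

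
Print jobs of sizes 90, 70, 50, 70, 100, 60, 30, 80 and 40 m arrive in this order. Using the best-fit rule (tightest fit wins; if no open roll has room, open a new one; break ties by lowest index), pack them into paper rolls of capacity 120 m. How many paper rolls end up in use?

6

  90 → roll 1 (new)  [load 90/120]
  70 → roll 2 (new)  [load 70/120]
  50 → roll 2  [load 120/120]
  70 → roll 3 (new)  [load 70/120]
  100 → roll 4 (new)  [load 100/120]
  60 → roll 5 (new)  [load 60/120]
  30 → roll 1  [load 120/120]
  80 → roll 6 (new)  [load 80/120]
  40 → roll 6  [load 120/120]
6 paper rolls opened.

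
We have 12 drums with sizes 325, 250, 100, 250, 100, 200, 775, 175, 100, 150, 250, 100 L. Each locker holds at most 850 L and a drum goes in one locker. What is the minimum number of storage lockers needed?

4

Total = 775 + 325 + 250 + 250 + 250 + 200 + 175 + 150 + 100 + 100 + 100 + 100 = 2775 L.
Lower bound: ⌈2775/850⌉ = 4 storage lockers.
A packing using 4 storage lockers:
  locker 1: 775 = 775
  locker 2: 325 + 250 + 250 = 825
  locker 3: 250 + 200 + 175 + 150 = 775
  locker 4: 100 + 100 + 100 + 100 = 400
This matches the lower bound, so 4 is optimal.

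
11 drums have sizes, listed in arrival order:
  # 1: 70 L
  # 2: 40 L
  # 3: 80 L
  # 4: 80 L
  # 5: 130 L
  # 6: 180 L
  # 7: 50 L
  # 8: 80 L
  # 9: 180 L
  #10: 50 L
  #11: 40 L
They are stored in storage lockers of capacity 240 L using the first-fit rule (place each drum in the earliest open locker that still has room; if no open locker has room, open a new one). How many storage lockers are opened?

  70 → locker 1 (new)  [load 70/240]
  40 → locker 1  [load 110/240]
  80 → locker 1  [load 190/240]
  80 → locker 2 (new)  [load 80/240]
  130 → locker 2  [load 210/240]
  180 → locker 3 (new)  [load 180/240]
  50 → locker 1  [load 240/240]
  80 → locker 4 (new)  [load 80/240]
  180 → locker 5 (new)  [load 180/240]
  50 → locker 3  [load 230/240]
  40 → locker 4  [load 120/240]
5 storage lockers opened.

5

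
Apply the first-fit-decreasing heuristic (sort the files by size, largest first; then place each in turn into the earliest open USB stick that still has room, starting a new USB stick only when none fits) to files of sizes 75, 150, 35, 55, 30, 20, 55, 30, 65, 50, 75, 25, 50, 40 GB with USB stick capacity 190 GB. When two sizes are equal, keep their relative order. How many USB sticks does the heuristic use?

5

Sorted descending: 150, 75, 75, 65, 55, 55, 50, 50, 40, 35, 30, 30, 25, 20.
  150 → USB stick 1 (new)  [load 150/190]
  75 → USB stick 2 (new)  [load 75/190]
  75 → USB stick 2  [load 150/190]
  65 → USB stick 3 (new)  [load 65/190]
  55 → USB stick 3  [load 120/190]
  55 → USB stick 3  [load 175/190]
  50 → USB stick 4 (new)  [load 50/190]
  50 → USB stick 4  [load 100/190]
  40 → USB stick 1  [load 190/190]
  35 → USB stick 2  [load 185/190]
  30 → USB stick 4  [load 130/190]
  30 → USB stick 4  [load 160/190]
  25 → USB stick 4  [load 185/190]
  20 → USB stick 5 (new)  [load 20/190]
5 USB sticks opened.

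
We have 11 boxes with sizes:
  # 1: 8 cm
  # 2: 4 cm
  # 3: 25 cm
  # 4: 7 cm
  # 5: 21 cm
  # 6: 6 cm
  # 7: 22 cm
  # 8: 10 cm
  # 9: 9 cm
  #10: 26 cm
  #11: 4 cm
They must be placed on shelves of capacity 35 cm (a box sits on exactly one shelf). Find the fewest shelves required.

Total = 26 + 25 + 22 + 21 + 10 + 9 + 8 + 7 + 6 + 4 + 4 = 142 cm.
Lower bound: ⌈142/35⌉ = 5 shelves.
A packing using 5 shelves:
  shelf 1: 26 + 9 = 35
  shelf 2: 25 + 10 = 35
  shelf 3: 22 + 8 + 4 = 34
  shelf 4: 21 + 7 + 6 = 34
  shelf 5: 4 = 4
This matches the lower bound, so 5 is optimal.

5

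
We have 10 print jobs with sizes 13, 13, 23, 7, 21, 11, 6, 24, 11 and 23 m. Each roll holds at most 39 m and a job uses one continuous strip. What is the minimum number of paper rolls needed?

Total = 24 + 23 + 23 + 21 + 13 + 13 + 11 + 11 + 7 + 6 = 152 m.
Lower bound: ⌈152/39⌉ = 4 paper rolls.
A packing using 5 paper rolls:
  roll 1: 24 + 13 = 37
  roll 2: 23 + 13 = 36
  roll 3: 23 + 11 = 34
  roll 4: 21 + 11 + 7 = 39
  roll 5: 6 = 6
No arrangement into 4 paper rolls stays within capacity, so 5 is optimal.

5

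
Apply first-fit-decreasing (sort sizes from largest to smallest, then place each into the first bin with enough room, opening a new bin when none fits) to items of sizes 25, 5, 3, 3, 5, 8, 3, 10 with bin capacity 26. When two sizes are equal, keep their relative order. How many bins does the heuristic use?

3

Sorted descending: 25, 10, 8, 5, 5, 3, 3, 3.
  25 → bin 1 (new)  [load 25/26]
  10 → bin 2 (new)  [load 10/26]
  8 → bin 2  [load 18/26]
  5 → bin 2  [load 23/26]
  5 → bin 3 (new)  [load 5/26]
  3 → bin 2  [load 26/26]
  3 → bin 3  [load 8/26]
  3 → bin 3  [load 11/26]
3 bins opened.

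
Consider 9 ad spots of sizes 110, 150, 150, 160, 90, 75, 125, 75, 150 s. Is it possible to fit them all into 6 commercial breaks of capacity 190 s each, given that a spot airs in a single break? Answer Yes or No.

Total = 1085 s; ⌈1085/190⌉ = 6.
The bound of 6 does not rule out 6, but exhaustive search shows no assignment into 6 commercial breaks of capacity 190 s exists — the minimum is 7.

No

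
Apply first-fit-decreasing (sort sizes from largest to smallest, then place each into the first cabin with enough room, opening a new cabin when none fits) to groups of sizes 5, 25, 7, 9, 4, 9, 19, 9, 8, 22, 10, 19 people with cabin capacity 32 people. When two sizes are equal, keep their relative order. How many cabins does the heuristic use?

5

Sorted descending: 25, 22, 19, 19, 10, 9, 9, 9, 8, 7, 5, 4.
  25 → cabin 1 (new)  [load 25/32]
  22 → cabin 2 (new)  [load 22/32]
  19 → cabin 3 (new)  [load 19/32]
  19 → cabin 4 (new)  [load 19/32]
  10 → cabin 2  [load 32/32]
  9 → cabin 3  [load 28/32]
  9 → cabin 4  [load 28/32]
  9 → cabin 5 (new)  [load 9/32]
  8 → cabin 5  [load 17/32]
  7 → cabin 1  [load 32/32]
  5 → cabin 5  [load 22/32]
  4 → cabin 3  [load 32/32]
5 cabins opened.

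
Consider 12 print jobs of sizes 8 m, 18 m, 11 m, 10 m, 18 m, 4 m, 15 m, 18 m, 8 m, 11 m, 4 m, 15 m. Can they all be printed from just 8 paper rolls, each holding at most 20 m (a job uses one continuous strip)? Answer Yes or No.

A valid assignment using 8 paper rolls:
  roll 1: 18 = 18
  roll 2: 18 = 18
  roll 3: 18 = 18
  roll 4: 15 + 4 = 19
  roll 5: 15 + 4 = 19
  roll 6: 11 + 8 = 19
  roll 7: 11 + 8 = 19
  roll 8: 10 = 10
Every load is within 20 m, so 8 paper rolls suffice.

Yes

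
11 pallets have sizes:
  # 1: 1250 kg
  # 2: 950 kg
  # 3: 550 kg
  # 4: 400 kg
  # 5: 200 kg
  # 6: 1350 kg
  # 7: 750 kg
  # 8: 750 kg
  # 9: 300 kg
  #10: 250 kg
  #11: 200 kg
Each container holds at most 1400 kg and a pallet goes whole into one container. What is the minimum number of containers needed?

6

Total = 1350 + 1250 + 950 + 750 + 750 + 550 + 400 + 300 + 250 + 200 + 200 = 6950 kg.
Lower bound: ⌈6950/1400⌉ = 5 containers.
A packing using 6 containers:
  container 1: 1350 = 1350
  container 2: 1250 = 1250
  container 3: 950 + 400 = 1350
  container 4: 750 + 550 = 1300
  container 5: 750 + 300 + 250 = 1300
  container 6: 200 + 200 = 400
No arrangement into 5 containers stays within capacity, so 6 is optimal.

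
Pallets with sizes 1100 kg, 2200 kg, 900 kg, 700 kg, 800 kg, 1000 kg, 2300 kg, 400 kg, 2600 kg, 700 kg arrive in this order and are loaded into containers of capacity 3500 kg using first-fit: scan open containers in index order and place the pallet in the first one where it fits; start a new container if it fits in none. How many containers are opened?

  1100 → container 1 (new)  [load 1100/3500]
  2200 → container 1  [load 3300/3500]
  900 → container 2 (new)  [load 900/3500]
  700 → container 2  [load 1600/3500]
  800 → container 2  [load 2400/3500]
  1000 → container 2  [load 3400/3500]
  2300 → container 3 (new)  [load 2300/3500]
  400 → container 3  [load 2700/3500]
  2600 → container 4 (new)  [load 2600/3500]
  700 → container 3  [load 3400/3500]
4 containers opened.

4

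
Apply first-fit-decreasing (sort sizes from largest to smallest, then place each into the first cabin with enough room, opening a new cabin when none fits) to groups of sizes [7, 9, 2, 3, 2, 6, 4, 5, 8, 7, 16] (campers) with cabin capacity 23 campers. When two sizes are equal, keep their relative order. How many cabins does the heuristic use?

Sorted descending: 16, 9, 8, 7, 7, 6, 5, 4, 3, 2, 2.
  16 → cabin 1 (new)  [load 16/23]
  9 → cabin 2 (new)  [load 9/23]
  8 → cabin 2  [load 17/23]
  7 → cabin 1  [load 23/23]
  7 → cabin 3 (new)  [load 7/23]
  6 → cabin 2  [load 23/23]
  5 → cabin 3  [load 12/23]
  4 → cabin 3  [load 16/23]
  3 → cabin 3  [load 19/23]
  2 → cabin 3  [load 21/23]
  2 → cabin 3  [load 23/23]
3 cabins opened.

3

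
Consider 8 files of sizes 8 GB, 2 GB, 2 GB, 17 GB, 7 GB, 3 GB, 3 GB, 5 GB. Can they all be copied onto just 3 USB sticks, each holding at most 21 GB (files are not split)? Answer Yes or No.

A valid assignment using 3 USB sticks:
  USB stick 1: 17 + 3 = 20
  USB stick 2: 8 + 7 + 5 = 20
  USB stick 3: 3 + 2 + 2 = 7
Every load is within 21 GB, so 3 USB sticks suffice.

Yes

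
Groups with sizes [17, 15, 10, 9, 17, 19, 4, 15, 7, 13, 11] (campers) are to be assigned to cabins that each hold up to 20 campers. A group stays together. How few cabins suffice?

Total = 19 + 17 + 17 + 15 + 15 + 13 + 11 + 10 + 9 + 7 + 4 = 137 campers.
Lower bound: ⌈137/20⌉ = 7 cabins.
A packing using 8 cabins:
  cabin 1: 19 = 19
  cabin 2: 17 = 17
  cabin 3: 17 = 17
  cabin 4: 15 + 4 = 19
  cabin 5: 15 = 15
  cabin 6: 13 + 7 = 20
  cabin 7: 11 + 9 = 20
  cabin 8: 10 = 10
No arrangement into 7 cabins stays within capacity, so 8 is optimal.

8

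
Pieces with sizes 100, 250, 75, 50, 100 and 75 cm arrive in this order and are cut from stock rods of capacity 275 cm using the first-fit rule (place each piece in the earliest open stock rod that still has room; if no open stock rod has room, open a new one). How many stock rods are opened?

  100 → stock rod 1 (new)  [load 100/275]
  250 → stock rod 2 (new)  [load 250/275]
  75 → stock rod 1  [load 175/275]
  50 → stock rod 1  [load 225/275]
  100 → stock rod 3 (new)  [load 100/275]
  75 → stock rod 3  [load 175/275]
3 stock rods opened.

3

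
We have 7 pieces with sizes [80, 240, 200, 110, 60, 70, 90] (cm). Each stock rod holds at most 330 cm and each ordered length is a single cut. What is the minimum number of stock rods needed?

3

Total = 240 + 200 + 110 + 90 + 80 + 70 + 60 = 850 cm.
Lower bound: ⌈850/330⌉ = 3 stock rods.
A packing using 3 stock rods:
  stock rod 1: 240 + 90 = 330
  stock rod 2: 200 + 110 = 310
  stock rod 3: 80 + 70 + 60 = 210
This matches the lower bound, so 3 is optimal.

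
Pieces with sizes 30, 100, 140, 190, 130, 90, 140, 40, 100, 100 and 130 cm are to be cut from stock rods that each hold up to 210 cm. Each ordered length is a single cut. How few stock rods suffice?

7

Total = 190 + 140 + 140 + 130 + 130 + 100 + 100 + 100 + 90 + 40 + 30 = 1190 cm.
Lower bound: ⌈1190/210⌉ = 6 stock rods.
A packing using 7 stock rods:
  stock rod 1: 190 = 190
  stock rod 2: 140 + 40 + 30 = 210
  stock rod 3: 140 = 140
  stock rod 4: 130 = 130
  stock rod 5: 130 = 130
  stock rod 6: 100 + 100 = 200
  stock rod 7: 100 + 90 = 190
No arrangement into 6 stock rods stays within capacity, so 7 is optimal.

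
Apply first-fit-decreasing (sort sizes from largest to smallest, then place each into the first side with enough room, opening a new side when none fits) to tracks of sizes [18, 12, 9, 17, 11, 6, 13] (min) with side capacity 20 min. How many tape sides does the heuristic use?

5

Sorted descending: 18, 17, 13, 12, 11, 9, 6.
  18 → side 1 (new)  [load 18/20]
  17 → side 2 (new)  [load 17/20]
  13 → side 3 (new)  [load 13/20]
  12 → side 4 (new)  [load 12/20]
  11 → side 5 (new)  [load 11/20]
  9 → side 5  [load 20/20]
  6 → side 3  [load 19/20]
5 tape sides opened.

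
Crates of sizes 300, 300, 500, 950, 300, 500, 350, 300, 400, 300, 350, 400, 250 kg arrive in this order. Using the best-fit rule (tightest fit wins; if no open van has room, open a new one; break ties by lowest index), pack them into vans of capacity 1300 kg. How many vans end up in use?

5

  300 → van 1 (new)  [load 300/1300]
  300 → van 1  [load 600/1300]
  500 → van 1  [load 1100/1300]
  950 → van 2 (new)  [load 950/1300]
  300 → van 2  [load 1250/1300]
  500 → van 3 (new)  [load 500/1300]
  350 → van 3  [load 850/1300]
  300 → van 3  [load 1150/1300]
  400 → van 4 (new)  [load 400/1300]
  300 → van 4  [load 700/1300]
  350 → van 4  [load 1050/1300]
  400 → van 5 (new)  [load 400/1300]
  250 → van 4  [load 1300/1300]
5 vans opened.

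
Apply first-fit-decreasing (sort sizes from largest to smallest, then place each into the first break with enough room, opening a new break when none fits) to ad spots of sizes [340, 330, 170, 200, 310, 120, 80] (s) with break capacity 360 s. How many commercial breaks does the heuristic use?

Sorted descending: 340, 330, 310, 200, 170, 120, 80.
  340 → break 1 (new)  [load 340/360]
  330 → break 2 (new)  [load 330/360]
  310 → break 3 (new)  [load 310/360]
  200 → break 4 (new)  [load 200/360]
  170 → break 5 (new)  [load 170/360]
  120 → break 4  [load 320/360]
  80 → break 5  [load 250/360]
5 commercial breaks opened.

5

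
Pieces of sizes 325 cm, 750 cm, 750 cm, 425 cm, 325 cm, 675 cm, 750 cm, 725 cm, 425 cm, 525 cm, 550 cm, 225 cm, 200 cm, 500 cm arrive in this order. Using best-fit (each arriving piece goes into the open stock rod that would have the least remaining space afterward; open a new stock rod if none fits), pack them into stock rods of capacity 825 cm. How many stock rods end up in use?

  325 → stock rod 1 (new)  [load 325/825]
  750 → stock rod 2 (new)  [load 750/825]
  750 → stock rod 3 (new)  [load 750/825]
  425 → stock rod 1  [load 750/825]
  325 → stock rod 4 (new)  [load 325/825]
  675 → stock rod 5 (new)  [load 675/825]
  750 → stock rod 6 (new)  [load 750/825]
  725 → stock rod 7 (new)  [load 725/825]
  425 → stock rod 4  [load 750/825]
  525 → stock rod 8 (new)  [load 525/825]
  550 → stock rod 9 (new)  [load 550/825]
  225 → stock rod 9  [load 775/825]
  200 → stock rod 8  [load 725/825]
  500 → stock rod 10 (new)  [load 500/825]
10 stock rods opened.

10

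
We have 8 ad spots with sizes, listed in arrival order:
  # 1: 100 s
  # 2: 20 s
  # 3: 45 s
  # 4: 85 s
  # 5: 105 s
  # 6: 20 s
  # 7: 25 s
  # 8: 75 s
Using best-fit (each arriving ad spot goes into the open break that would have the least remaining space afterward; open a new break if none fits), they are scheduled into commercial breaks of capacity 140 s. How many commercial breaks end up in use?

4

  100 → break 1 (new)  [load 100/140]
  20 → break 1  [load 120/140]
  45 → break 2 (new)  [load 45/140]
  85 → break 2  [load 130/140]
  105 → break 3 (new)  [load 105/140]
  20 → break 1  [load 140/140]
  25 → break 3  [load 130/140]
  75 → break 4 (new)  [load 75/140]
4 commercial breaks opened.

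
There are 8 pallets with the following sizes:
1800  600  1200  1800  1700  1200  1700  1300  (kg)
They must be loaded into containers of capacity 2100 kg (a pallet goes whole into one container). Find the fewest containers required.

7

Total = 1800 + 1800 + 1700 + 1700 + 1300 + 1200 + 1200 + 600 = 11300 kg.
Lower bound: ⌈11300/2100⌉ = 6 containers.
Also, 7 pallets each exceed 1050 kg, and no two of those can share a container, so at least 7 containers are needed.
A packing using 7 containers:
  container 1: 1800 = 1800
  container 2: 1800 = 1800
  container 3: 1700 = 1700
  container 4: 1700 = 1700
  container 5: 1300 + 600 = 1900
  container 6: 1200 = 1200
  container 7: 1200 = 1200
This matches the lower bound, so 7 is optimal.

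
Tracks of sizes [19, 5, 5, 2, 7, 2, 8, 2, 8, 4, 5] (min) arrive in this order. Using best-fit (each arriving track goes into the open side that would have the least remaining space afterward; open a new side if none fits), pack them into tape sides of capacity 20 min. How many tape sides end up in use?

4

  19 → side 1 (new)  [load 19/20]
  5 → side 2 (new)  [load 5/20]
  5 → side 2  [load 10/20]
  2 → side 2  [load 12/20]
  7 → side 2  [load 19/20]
  2 → side 3 (new)  [load 2/20]
  8 → side 3  [load 10/20]
  2 → side 3  [load 12/20]
  8 → side 3  [load 20/20]
  4 → side 4 (new)  [load 4/20]
  5 → side 4  [load 9/20]
4 tape sides opened.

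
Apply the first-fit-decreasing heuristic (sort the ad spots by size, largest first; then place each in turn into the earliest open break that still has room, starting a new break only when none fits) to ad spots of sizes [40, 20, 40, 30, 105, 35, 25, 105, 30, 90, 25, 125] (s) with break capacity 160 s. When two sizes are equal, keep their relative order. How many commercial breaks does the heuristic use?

Sorted descending: 125, 105, 105, 90, 40, 40, 35, 30, 30, 25, 25, 20.
  125 → break 1 (new)  [load 125/160]
  105 → break 2 (new)  [load 105/160]
  105 → break 3 (new)  [load 105/160]
  90 → break 4 (new)  [load 90/160]
  40 → break 2  [load 145/160]
  40 → break 3  [load 145/160]
  35 → break 1  [load 160/160]
  30 → break 4  [load 120/160]
  30 → break 4  [load 150/160]
  25 → break 5 (new)  [load 25/160]
  25 → break 5  [load 50/160]
  20 → break 5  [load 70/160]
5 commercial breaks opened.

5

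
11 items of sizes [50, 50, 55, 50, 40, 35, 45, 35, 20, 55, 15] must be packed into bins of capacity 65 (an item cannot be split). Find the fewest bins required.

9

Total = 55 + 55 + 50 + 50 + 50 + 45 + 40 + 35 + 35 + 20 + 15 = 450.
Lower bound: ⌈450/65⌉ = 7 bins.
Also, 9 items each exceed 65/2, and no two of those can share a bin, so at least 9 bins are needed.
A packing using 9 bins:
  bin 1: 55 = 55
  bin 2: 55 = 55
  bin 3: 50 + 15 = 65
  bin 4: 50 = 50
  bin 5: 50 = 50
  bin 6: 45 + 20 = 65
  bin 7: 40 = 40
  bin 8: 35 = 35
  bin 9: 35 = 35
This matches the lower bound, so 9 is optimal.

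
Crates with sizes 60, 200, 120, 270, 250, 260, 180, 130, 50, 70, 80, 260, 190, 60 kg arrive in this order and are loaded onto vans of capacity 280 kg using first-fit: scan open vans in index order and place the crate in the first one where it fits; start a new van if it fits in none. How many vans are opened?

  60 → van 1 (new)  [load 60/280]
  200 → van 1  [load 260/280]
  120 → van 2 (new)  [load 120/280]
  270 → van 3 (new)  [load 270/280]
  250 → van 4 (new)  [load 250/280]
  260 → van 5 (new)  [load 260/280]
  180 → van 6 (new)  [load 180/280]
  130 → van 2  [load 250/280]
  50 → van 6  [load 230/280]
  70 → van 7 (new)  [load 70/280]
  80 → van 7  [load 150/280]
  260 → van 8 (new)  [load 260/280]
  190 → van 9 (new)  [load 190/280]
  60 → van 7  [load 210/280]
9 vans opened.

9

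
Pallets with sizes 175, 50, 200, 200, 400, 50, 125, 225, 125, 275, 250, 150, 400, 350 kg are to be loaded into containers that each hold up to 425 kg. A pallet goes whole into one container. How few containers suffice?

8

Total = 400 + 400 + 350 + 275 + 250 + 225 + 200 + 200 + 175 + 150 + 125 + 125 + 50 + 50 = 2975 kg.
Lower bound: ⌈2975/425⌉ = 7 containers.
A packing using 8 containers:
  container 1: 400 = 400
  container 2: 400 = 400
  container 3: 350 + 50 = 400
  container 4: 275 + 150 = 425
  container 5: 250 + 175 = 425
  container 6: 225 + 200 = 425
  container 7: 200 + 125 + 50 = 375
  container 8: 125 = 125
No arrangement into 7 containers stays within capacity, so 8 is optimal.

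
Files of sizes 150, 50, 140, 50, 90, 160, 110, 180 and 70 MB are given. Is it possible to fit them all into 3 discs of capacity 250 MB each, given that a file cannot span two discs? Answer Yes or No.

No

Total = 1000 MB; ⌈1000/250⌉ = 4.
At least 4 discs are required, but only 3 are allowed.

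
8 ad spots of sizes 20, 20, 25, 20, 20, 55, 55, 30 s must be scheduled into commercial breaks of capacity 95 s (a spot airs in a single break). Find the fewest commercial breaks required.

Total = 55 + 55 + 30 + 25 + 20 + 20 + 20 + 20 = 245 s.
Lower bound: ⌈245/95⌉ = 3 commercial breaks.
A packing using 3 commercial breaks:
  break 1: 55 + 30 = 85
  break 2: 55 + 25 = 80
  break 3: 20 + 20 + 20 + 20 = 80
This matches the lower bound, so 3 is optimal.

3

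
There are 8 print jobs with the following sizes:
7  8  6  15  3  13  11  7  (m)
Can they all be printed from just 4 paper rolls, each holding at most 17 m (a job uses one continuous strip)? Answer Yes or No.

No

Total = 70 m; ⌈70/17⌉ = 5.
At least 5 paper rolls are required, but only 4 are allowed.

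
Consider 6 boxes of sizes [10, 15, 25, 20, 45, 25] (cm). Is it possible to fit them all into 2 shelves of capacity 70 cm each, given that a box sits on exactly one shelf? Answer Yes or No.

Yes

A valid assignment using 2 shelves:
  shelf 1: 45 + 25 = 70
  shelf 2: 25 + 20 + 15 + 10 = 70
Every load is within 70 cm, so 2 shelves suffice.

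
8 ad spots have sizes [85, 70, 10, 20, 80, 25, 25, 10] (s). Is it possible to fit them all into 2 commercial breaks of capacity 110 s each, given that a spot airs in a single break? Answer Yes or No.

Total = 325 s; ⌈325/110⌉ = 3.
At least 3 commercial breaks are required, but only 2 are allowed.

No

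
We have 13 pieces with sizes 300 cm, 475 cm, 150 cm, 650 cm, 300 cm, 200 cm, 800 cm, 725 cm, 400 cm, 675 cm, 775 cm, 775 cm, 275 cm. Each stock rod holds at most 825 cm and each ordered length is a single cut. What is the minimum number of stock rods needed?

Total = 800 + 775 + 775 + 725 + 675 + 650 + 475 + 400 + 300 + 300 + 275 + 200 + 150 = 6500 cm.
Lower bound: ⌈6500/825⌉ = 8 stock rods.
A packing using 9 stock rods:
  stock rod 1: 800 = 800
  stock rod 2: 775 = 775
  stock rod 3: 775 = 775
  stock rod 4: 725 = 725
  stock rod 5: 675 + 150 = 825
  stock rod 6: 650 = 650
  stock rod 7: 475 + 300 = 775
  stock rod 8: 400 + 300 = 700
  stock rod 9: 275 + 200 = 475
No arrangement into 8 stock rods stays within capacity, so 9 is optimal.

9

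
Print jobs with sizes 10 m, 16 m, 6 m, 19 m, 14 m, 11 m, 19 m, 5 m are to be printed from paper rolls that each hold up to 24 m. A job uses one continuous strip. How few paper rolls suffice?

Total = 19 + 19 + 16 + 14 + 11 + 10 + 6 + 5 = 100 m.
Lower bound: ⌈100/24⌉ = 5 paper rolls.
A packing using 5 paper rolls:
  roll 1: 19 + 5 = 24
  roll 2: 19 = 19
  roll 3: 16 + 6 = 22
  roll 4: 14 + 10 = 24
  roll 5: 11 = 11
This matches the lower bound, so 5 is optimal.

5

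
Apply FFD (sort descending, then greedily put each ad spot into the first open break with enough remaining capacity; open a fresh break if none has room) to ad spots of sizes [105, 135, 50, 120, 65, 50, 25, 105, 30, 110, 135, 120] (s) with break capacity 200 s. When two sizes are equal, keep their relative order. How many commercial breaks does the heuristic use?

Sorted descending: 135, 135, 120, 120, 110, 105, 105, 65, 50, 50, 30, 25.
  135 → break 1 (new)  [load 135/200]
  135 → break 2 (new)  [load 135/200]
  120 → break 3 (new)  [load 120/200]
  120 → break 4 (new)  [load 120/200]
  110 → break 5 (new)  [load 110/200]
  105 → break 6 (new)  [load 105/200]
  105 → break 7 (new)  [load 105/200]
  65 → break 1  [load 200/200]
  50 → break 2  [load 185/200]
  50 → break 3  [load 170/200]
  30 → break 3  [load 200/200]
  25 → break 4  [load 145/200]
7 commercial breaks opened.

7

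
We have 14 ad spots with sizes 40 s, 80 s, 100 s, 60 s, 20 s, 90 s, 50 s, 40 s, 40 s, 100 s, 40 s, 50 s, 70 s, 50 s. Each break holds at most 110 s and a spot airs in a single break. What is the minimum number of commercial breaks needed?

Total = 100 + 100 + 90 + 80 + 70 + 60 + 50 + 50 + 50 + 40 + 40 + 40 + 40 + 20 = 830 s.
Lower bound: ⌈830/110⌉ = 8 commercial breaks.
A packing using 9 commercial breaks:
  break 1: 100 = 100
  break 2: 100 = 100
  break 3: 90 + 20 = 110
  break 4: 80 = 80
  break 5: 70 + 40 = 110
  break 6: 60 + 50 = 110
  break 7: 50 + 50 = 100
  break 8: 40 + 40 = 80
  break 9: 40 = 40
No arrangement into 8 commercial breaks stays within capacity, so 9 is optimal.

9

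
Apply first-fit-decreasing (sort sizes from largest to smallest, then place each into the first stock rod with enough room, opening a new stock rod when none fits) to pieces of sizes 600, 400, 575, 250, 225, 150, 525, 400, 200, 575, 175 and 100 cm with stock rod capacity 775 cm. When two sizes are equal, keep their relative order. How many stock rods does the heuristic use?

6

Sorted descending: 600, 575, 575, 525, 400, 400, 250, 225, 200, 175, 150, 100.
  600 → stock rod 1 (new)  [load 600/775]
  575 → stock rod 2 (new)  [load 575/775]
  575 → stock rod 3 (new)  [load 575/775]
  525 → stock rod 4 (new)  [load 525/775]
  400 → stock rod 5 (new)  [load 400/775]
  400 → stock rod 6 (new)  [load 400/775]
  250 → stock rod 4  [load 775/775]
  225 → stock rod 5  [load 625/775]
  200 → stock rod 2  [load 775/775]
  175 → stock rod 1  [load 775/775]
  150 → stock rod 3  [load 725/775]
  100 → stock rod 5  [load 725/775]
6 stock rods opened.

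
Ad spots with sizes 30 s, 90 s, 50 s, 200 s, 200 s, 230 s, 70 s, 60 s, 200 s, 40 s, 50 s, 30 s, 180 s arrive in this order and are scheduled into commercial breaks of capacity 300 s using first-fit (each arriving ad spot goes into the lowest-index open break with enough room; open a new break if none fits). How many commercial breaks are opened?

6

  30 → break 1 (new)  [load 30/300]
  90 → break 1  [load 120/300]
  50 → break 1  [load 170/300]
  200 → break 2 (new)  [load 200/300]
  200 → break 3 (new)  [load 200/300]
  230 → break 4 (new)  [load 230/300]
  70 → break 1  [load 240/300]
  60 → break 1  [load 300/300]
  200 → break 5 (new)  [load 200/300]
  40 → break 2  [load 240/300]
  50 → break 2  [load 290/300]
  30 → break 3  [load 230/300]
  180 → break 6 (new)  [load 180/300]
6 commercial breaks opened.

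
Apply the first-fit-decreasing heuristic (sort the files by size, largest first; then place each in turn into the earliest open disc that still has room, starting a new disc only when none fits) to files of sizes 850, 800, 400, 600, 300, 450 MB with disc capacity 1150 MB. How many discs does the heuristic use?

Sorted descending: 850, 800, 600, 450, 400, 300.
  850 → disc 1 (new)  [load 850/1150]
  800 → disc 2 (new)  [load 800/1150]
  600 → disc 3 (new)  [load 600/1150]
  450 → disc 3  [load 1050/1150]
  400 → disc 4 (new)  [load 400/1150]
  300 → disc 1  [load 1150/1150]
4 discs opened.

4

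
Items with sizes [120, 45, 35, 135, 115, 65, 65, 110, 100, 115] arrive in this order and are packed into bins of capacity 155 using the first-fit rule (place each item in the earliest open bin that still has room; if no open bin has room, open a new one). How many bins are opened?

8

  120 → bin 1 (new)  [load 120/155]
  45 → bin 2 (new)  [load 45/155]
  35 → bin 1  [load 155/155]
  135 → bin 3 (new)  [load 135/155]
  115 → bin 4 (new)  [load 115/155]
  65 → bin 2  [load 110/155]
  65 → bin 5 (new)  [load 65/155]
  110 → bin 6 (new)  [load 110/155]
  100 → bin 7 (new)  [load 100/155]
  115 → bin 8 (new)  [load 115/155]
8 bins opened.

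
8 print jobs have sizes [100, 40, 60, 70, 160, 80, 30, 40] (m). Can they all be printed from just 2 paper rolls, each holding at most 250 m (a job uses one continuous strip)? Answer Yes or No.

No

Total = 580 m; ⌈580/250⌉ = 3.
At least 3 paper rolls are required, but only 2 are allowed.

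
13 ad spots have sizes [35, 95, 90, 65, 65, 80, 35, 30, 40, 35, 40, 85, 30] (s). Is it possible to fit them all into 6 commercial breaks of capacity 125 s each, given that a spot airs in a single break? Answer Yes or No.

Total = 725 s; ⌈725/125⌉ = 6.
The bound of 6 does not rule out 6, but exhaustive search shows no assignment into 6 commercial breaks of capacity 125 s exists — the minimum is 7.

No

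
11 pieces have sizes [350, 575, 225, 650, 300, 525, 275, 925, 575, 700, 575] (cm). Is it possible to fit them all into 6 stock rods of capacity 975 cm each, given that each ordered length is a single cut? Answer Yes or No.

No

Total = 5675 cm; ⌈5675/975⌉ = 6.
7 pieces each exceed half the capacity and cannot share a stock rod, forcing at least 7 stock rods.
At least 7 stock rods are required, but only 6 are allowed.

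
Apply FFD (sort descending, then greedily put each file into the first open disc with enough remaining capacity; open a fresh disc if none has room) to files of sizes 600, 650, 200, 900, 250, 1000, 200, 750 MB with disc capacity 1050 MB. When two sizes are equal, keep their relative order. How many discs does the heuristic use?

Sorted descending: 1000, 900, 750, 650, 600, 250, 200, 200.
  1000 → disc 1 (new)  [load 1000/1050]
  900 → disc 2 (new)  [load 900/1050]
  750 → disc 3 (new)  [load 750/1050]
  650 → disc 4 (new)  [load 650/1050]
  600 → disc 5 (new)  [load 600/1050]
  250 → disc 3  [load 1000/1050]
  200 → disc 4  [load 850/1050]
  200 → disc 4  [load 1050/1050]
5 discs opened.

5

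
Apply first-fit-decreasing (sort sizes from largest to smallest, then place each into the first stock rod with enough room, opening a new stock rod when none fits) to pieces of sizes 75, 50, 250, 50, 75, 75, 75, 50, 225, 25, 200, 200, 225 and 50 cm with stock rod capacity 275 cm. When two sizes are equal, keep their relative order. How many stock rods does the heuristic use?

Sorted descending: 250, 225, 225, 200, 200, 75, 75, 75, 75, 50, 50, 50, 50, 25.
  250 → stock rod 1 (new)  [load 250/275]
  225 → stock rod 2 (new)  [load 225/275]
  225 → stock rod 3 (new)  [load 225/275]
  200 → stock rod 4 (new)  [load 200/275]
  200 → stock rod 5 (new)  [load 200/275]
  75 → stock rod 4  [load 275/275]
  75 → stock rod 5  [load 275/275]
  75 → stock rod 6 (new)  [load 75/275]
  75 → stock rod 6  [load 150/275]
  50 → stock rod 2  [load 275/275]
  50 → stock rod 3  [load 275/275]
  50 → stock rod 6  [load 200/275]
  50 → stock rod 6  [load 250/275]
  25 → stock rod 1  [load 275/275]
6 stock rods opened.

6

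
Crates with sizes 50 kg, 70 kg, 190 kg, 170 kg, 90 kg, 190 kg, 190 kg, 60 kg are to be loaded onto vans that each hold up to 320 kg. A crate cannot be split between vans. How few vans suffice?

4

Total = 190 + 190 + 190 + 170 + 90 + 70 + 60 + 50 = 1010 kg.
Lower bound: ⌈1010/320⌉ = 4 vans.
A packing using 4 vans:
  van 1: 190 + 90 = 280
  van 2: 190 + 70 + 60 = 320
  van 3: 190 + 50 = 240
  van 4: 170 = 170
This matches the lower bound, so 4 is optimal.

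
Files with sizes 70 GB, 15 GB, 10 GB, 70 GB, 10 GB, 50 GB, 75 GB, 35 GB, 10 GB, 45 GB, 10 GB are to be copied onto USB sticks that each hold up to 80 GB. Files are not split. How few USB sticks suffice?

Total = 75 + 70 + 70 + 50 + 45 + 35 + 15 + 10 + 10 + 10 + 10 = 400 GB.
Lower bound: ⌈400/80⌉ = 5 USB sticks.
A packing using 6 USB sticks:
  USB stick 1: 75 = 75
  USB stick 2: 70 + 10 = 80
  USB stick 3: 70 + 10 = 80
  USB stick 4: 50 + 15 + 10 = 75
  USB stick 5: 45 + 35 = 80
  USB stick 6: 10 = 10
No arrangement into 5 USB sticks stays within capacity, so 6 is optimal.

6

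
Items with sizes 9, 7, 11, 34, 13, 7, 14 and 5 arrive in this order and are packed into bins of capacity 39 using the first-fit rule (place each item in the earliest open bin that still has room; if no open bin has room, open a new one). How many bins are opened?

  9 → bin 1 (new)  [load 9/39]
  7 → bin 1  [load 16/39]
  11 → bin 1  [load 27/39]
  34 → bin 2 (new)  [load 34/39]
  13 → bin 3 (new)  [load 13/39]
  7 → bin 1  [load 34/39]
  14 → bin 3  [load 27/39]
  5 → bin 1  [load 39/39]
3 bins opened.

3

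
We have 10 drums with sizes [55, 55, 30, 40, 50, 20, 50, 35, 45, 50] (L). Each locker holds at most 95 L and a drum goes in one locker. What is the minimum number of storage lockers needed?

Total = 55 + 55 + 50 + 50 + 50 + 45 + 40 + 35 + 30 + 20 = 430 L.
Lower bound: ⌈430/95⌉ = 5 storage lockers.
A packing using 5 storage lockers:
  locker 1: 55 + 40 = 95
  locker 2: 55 + 35 = 90
  locker 3: 50 + 45 = 95
  locker 4: 50 + 30 = 80
  locker 5: 50 + 20 = 70
This matches the lower bound, so 5 is optimal.

5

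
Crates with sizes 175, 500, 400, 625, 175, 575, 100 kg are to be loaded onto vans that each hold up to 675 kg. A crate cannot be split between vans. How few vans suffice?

4

Total = 625 + 575 + 500 + 400 + 175 + 175 + 100 = 2550 kg.
Lower bound: ⌈2550/675⌉ = 4 vans.
A packing using 4 vans:
  van 1: 625 = 625
  van 2: 575 + 100 = 675
  van 3: 500 + 175 = 675
  van 4: 400 + 175 = 575
This matches the lower bound, so 4 is optimal.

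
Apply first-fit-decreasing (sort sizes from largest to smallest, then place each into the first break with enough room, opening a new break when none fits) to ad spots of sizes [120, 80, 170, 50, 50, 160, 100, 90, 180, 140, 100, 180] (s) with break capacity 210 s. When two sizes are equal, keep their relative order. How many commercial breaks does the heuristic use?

Sorted descending: 180, 180, 170, 160, 140, 120, 100, 100, 90, 80, 50, 50.
  180 → break 1 (new)  [load 180/210]
  180 → break 2 (new)  [load 180/210]
  170 → break 3 (new)  [load 170/210]
  160 → break 4 (new)  [load 160/210]
  140 → break 5 (new)  [load 140/210]
  120 → break 6 (new)  [load 120/210]
  100 → break 7 (new)  [load 100/210]
  100 → break 7  [load 200/210]
  90 → break 6  [load 210/210]
  80 → break 8 (new)  [load 80/210]
  50 → break 4  [load 210/210]
  50 → break 5  [load 190/210]
8 commercial breaks opened.

8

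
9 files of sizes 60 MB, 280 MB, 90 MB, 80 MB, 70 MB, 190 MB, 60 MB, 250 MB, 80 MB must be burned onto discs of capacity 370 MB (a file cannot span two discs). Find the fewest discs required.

4

Total = 280 + 250 + 190 + 90 + 80 + 80 + 70 + 60 + 60 = 1160 MB.
Lower bound: ⌈1160/370⌉ = 4 discs.
A packing using 4 discs:
  disc 1: 280 + 90 = 370
  disc 2: 250 + 80 = 330
  disc 3: 190 + 80 + 70 = 340
  disc 4: 60 + 60 = 120
This matches the lower bound, so 4 is optimal.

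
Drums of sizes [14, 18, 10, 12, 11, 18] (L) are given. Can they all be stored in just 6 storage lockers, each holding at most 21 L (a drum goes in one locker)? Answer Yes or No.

A valid assignment using 5 storage lockers:
  locker 1: 18 = 18
  locker 2: 18 = 18
  locker 3: 14 = 14
  locker 4: 12 = 12
  locker 5: 11 + 10 = 21
That uses only 5 ≤ 6, so 6 storage lockers are enough.

Yes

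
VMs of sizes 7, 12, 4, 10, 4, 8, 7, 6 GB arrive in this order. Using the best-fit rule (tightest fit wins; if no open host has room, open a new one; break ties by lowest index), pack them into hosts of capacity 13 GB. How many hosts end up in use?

5

  7 → host 1 (new)  [load 7/13]
  12 → host 2 (new)  [load 12/13]
  4 → host 1  [load 11/13]
  10 → host 3 (new)  [load 10/13]
  4 → host 4 (new)  [load 4/13]
  8 → host 4  [load 12/13]
  7 → host 5 (new)  [load 7/13]
  6 → host 5  [load 13/13]
5 hosts opened.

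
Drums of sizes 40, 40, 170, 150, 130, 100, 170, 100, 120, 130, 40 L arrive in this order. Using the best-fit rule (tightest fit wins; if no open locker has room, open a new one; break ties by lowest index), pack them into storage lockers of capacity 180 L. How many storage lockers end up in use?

  40 → locker 1 (new)  [load 40/180]
  40 → locker 1  [load 80/180]
  170 → locker 2 (new)  [load 170/180]
  150 → locker 3 (new)  [load 150/180]
  130 → locker 4 (new)  [load 130/180]
  100 → locker 1  [load 180/180]
  170 → locker 5 (new)  [load 170/180]
  100 → locker 6 (new)  [load 100/180]
  120 → locker 7 (new)  [load 120/180]
  130 → locker 8 (new)  [load 130/180]
  40 → locker 4  [load 170/180]
8 storage lockers opened.

8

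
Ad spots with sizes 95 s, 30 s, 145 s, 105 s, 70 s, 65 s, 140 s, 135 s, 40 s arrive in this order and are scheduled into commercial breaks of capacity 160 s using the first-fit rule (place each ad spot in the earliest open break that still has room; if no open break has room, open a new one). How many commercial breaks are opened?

6

  95 → break 1 (new)  [load 95/160]
  30 → break 1  [load 125/160]
  145 → break 2 (new)  [load 145/160]
  105 → break 3 (new)  [load 105/160]
  70 → break 4 (new)  [load 70/160]
  65 → break 4  [load 135/160]
  140 → break 5 (new)  [load 140/160]
  135 → break 6 (new)  [load 135/160]
  40 → break 3  [load 145/160]
6 commercial breaks opened.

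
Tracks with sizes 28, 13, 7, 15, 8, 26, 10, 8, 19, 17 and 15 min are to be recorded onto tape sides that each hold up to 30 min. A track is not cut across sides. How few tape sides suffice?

6

Total = 28 + 26 + 19 + 17 + 15 + 15 + 13 + 10 + 8 + 8 + 7 = 166 min.
Lower bound: ⌈166/30⌉ = 6 tape sides.
A packing using 6 tape sides:
  side 1: 28 = 28
  side 2: 26 = 26
  side 3: 19 + 10 = 29
  side 4: 17 + 13 = 30
  side 5: 15 + 15 = 30
  side 6: 8 + 8 + 7 = 23
This matches the lower bound, so 6 is optimal.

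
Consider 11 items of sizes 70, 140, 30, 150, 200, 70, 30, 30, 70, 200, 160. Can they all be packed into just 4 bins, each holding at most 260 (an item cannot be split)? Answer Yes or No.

Total = 1150; ⌈1150/260⌉ = 5.
At least 5 bins are required, but only 4 are allowed.

No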